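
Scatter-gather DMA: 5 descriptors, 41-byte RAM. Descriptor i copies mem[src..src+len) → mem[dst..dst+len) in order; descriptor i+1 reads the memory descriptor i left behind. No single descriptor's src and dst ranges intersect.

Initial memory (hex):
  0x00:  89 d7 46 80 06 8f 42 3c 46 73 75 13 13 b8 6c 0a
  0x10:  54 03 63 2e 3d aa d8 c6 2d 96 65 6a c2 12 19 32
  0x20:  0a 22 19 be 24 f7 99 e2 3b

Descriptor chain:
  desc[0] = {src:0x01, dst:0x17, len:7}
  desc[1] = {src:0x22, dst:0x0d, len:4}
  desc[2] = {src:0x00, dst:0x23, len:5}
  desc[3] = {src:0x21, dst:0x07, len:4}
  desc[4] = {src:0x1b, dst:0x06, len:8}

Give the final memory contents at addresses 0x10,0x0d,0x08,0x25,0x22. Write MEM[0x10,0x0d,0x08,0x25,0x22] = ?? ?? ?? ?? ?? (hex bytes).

MEM[0x10,0x0d,0x08,0x25,0x22] = f7 19 3c 46 19

[0] 0x01->0x17 len=7 : d7 46 80 06 8f 42 3c
[1] 0x22->0x0d len=4 : 19 be 24 f7
[2] 0x00->0x23 len=5 : 89 d7 46 80 06
[3] 0x21->0x07 len=4 : 22 19 89 d7
[4] 0x1b->0x06 len=8 : 8f 42 3c 19 32 0a 22 19
query mem[0x10]=0xf7, mem[0x0d]=0x19, mem[0x08]=0x3c, mem[0x25]=0x46, mem[0x22]=0x19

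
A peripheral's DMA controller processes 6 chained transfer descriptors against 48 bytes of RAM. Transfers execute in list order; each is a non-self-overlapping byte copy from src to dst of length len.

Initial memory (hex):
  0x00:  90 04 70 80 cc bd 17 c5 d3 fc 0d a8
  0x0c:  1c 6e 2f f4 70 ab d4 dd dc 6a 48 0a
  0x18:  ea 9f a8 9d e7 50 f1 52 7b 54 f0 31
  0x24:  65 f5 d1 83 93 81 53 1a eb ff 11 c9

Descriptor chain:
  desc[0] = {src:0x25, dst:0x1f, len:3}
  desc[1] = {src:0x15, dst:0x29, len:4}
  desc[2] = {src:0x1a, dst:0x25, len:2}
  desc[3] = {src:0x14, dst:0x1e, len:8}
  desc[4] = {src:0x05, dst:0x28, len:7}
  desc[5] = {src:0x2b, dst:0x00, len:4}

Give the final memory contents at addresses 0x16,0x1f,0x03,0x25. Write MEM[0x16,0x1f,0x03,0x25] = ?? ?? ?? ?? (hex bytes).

MEM[0x16,0x1f,0x03,0x25] = 48 6a a8 9d

#0 dst[0x1f+3] := {0xf5,0xd1,0x83}
#1 dst[0x29+4] := {0x6a,0x48,0x0a,0xea}
#2 dst[0x25+2] := {0xa8,0x9d}
#3 dst[0x1e+8] := {0xdc,0x6a,0x48,0x0a,0xea,0x9f,0xa8,0x9d}
#4 dst[0x28+7] := {0xbd,0x17,0xc5,0xd3,0xfc,0x0d,0xa8}
#5 dst[0x00+4] := {0xd3,0xfc,0x0d,0xa8}
query mem[0x16]=0x48, mem[0x1f]=0x6a, mem[0x03]=0xa8, mem[0x25]=0x9d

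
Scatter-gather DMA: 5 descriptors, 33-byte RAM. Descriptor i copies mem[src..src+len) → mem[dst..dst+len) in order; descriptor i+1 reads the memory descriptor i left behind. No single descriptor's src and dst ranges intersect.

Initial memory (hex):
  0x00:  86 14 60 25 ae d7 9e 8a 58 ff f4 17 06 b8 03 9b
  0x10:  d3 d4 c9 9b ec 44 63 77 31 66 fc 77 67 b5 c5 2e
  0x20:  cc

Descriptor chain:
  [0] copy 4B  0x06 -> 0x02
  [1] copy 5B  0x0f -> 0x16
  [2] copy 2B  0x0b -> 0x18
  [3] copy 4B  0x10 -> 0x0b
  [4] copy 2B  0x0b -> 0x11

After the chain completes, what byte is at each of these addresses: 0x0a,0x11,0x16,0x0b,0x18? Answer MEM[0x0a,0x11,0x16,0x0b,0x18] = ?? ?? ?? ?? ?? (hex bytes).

  after D0: wrote 4B at 0x02 = 9e8a58ff
  after D1: wrote 5B at 0x16 = 9bd3d4c99b
  after D2: wrote 2B at 0x18 = 1706
  after D3: wrote 4B at 0x0b = d3d4c99b
  after D4: wrote 2B at 0x11 = d3d4
query mem[0x0a]=0xf4, mem[0x11]=0xd3, mem[0x16]=0x9b, mem[0x0b]=0xd3, mem[0x18]=0x17

MEM[0x0a,0x11,0x16,0x0b,0x18] = f4 d3 9b d3 17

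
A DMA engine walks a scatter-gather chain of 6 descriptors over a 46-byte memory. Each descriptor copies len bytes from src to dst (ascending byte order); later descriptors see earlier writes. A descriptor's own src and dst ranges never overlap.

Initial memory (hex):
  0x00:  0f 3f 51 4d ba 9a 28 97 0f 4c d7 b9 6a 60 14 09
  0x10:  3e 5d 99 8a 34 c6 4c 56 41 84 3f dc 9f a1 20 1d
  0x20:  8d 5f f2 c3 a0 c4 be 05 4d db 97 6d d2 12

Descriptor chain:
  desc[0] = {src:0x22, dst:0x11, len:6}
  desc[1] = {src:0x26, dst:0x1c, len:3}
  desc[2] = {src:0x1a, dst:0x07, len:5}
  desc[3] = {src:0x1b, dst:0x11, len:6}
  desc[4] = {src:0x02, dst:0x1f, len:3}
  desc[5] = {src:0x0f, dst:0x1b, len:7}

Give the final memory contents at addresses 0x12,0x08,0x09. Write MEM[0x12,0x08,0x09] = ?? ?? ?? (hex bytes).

MEM[0x12,0x08,0x09] = be dc be

#0 dst[0x11+6] := {0xf2,0xc3,0xa0,0xc4,0xbe,0x05}
#1 dst[0x1c+3] := {0xbe,0x05,0x4d}
#2 dst[0x07+5] := {0x3f,0xdc,0xbe,0x05,0x4d}
#3 dst[0x11+6] := {0xdc,0xbe,0x05,0x4d,0x1d,0x8d}
#4 dst[0x1f+3] := {0x51,0x4d,0xba}
#5 dst[0x1b+7] := {0x09,0x3e,0xdc,0xbe,0x05,0x4d,0x1d}
query mem[0x12]=0xbe, mem[0x08]=0xdc, mem[0x09]=0xbe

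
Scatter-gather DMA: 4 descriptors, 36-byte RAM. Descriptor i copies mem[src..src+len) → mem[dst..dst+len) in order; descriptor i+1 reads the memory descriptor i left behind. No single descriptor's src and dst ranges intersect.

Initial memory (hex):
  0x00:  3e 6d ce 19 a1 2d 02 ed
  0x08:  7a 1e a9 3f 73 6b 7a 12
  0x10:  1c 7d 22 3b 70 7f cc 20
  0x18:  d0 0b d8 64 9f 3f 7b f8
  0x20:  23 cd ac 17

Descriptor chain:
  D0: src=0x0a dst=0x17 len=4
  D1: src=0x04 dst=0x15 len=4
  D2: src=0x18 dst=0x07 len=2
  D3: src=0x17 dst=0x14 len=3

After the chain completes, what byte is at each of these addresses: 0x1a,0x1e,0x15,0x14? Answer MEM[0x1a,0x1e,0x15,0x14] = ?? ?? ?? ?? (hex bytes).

[0] 0x0a->0x17 len=4 : a9 3f 73 6b
[1] 0x04->0x15 len=4 : a1 2d 02 ed
[2] 0x18->0x07 len=2 : ed 73
[3] 0x17->0x14 len=3 : 02 ed 73
query mem[0x1a]=0x6b, mem[0x1e]=0x7b, mem[0x15]=0xed, mem[0x14]=0x02

MEM[0x1a,0x1e,0x15,0x14] = 6b 7b ed 02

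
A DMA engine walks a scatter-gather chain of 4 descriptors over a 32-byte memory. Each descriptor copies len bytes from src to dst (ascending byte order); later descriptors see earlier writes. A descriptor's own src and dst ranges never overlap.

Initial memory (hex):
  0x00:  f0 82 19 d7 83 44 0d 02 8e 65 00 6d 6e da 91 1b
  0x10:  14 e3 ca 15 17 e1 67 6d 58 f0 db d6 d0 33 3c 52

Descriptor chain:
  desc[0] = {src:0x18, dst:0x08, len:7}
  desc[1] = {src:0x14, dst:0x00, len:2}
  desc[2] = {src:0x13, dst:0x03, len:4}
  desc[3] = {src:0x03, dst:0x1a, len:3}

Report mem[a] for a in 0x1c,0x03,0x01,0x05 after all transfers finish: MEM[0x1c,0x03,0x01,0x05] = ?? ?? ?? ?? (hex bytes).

MEM[0x1c,0x03,0x01,0x05] = e1 15 e1 e1

[0] 0x18->0x08 len=7 : 58 f0 db d6 d0 33 3c
[1] 0x14->0x00 len=2 : 17 e1
[2] 0x13->0x03 len=4 : 15 17 e1 67
[3] 0x03->0x1a len=3 : 15 17 e1
query mem[0x1c]=0xe1, mem[0x03]=0x15, mem[0x01]=0xe1, mem[0x05]=0xe1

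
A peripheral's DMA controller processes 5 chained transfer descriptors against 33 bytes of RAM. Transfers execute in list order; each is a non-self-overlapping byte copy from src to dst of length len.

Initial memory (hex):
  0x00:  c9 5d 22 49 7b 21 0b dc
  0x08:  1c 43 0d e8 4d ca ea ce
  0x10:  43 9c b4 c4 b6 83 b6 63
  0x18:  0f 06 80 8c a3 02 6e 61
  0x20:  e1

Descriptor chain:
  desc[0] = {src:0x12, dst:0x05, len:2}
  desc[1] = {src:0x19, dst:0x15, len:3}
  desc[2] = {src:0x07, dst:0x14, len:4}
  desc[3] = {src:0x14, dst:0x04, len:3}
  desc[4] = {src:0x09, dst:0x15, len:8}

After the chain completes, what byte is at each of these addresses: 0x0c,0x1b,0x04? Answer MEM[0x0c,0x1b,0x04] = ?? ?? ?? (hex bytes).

MEM[0x0c,0x1b,0x04] = 4d ce dc

D0: mem[0x05..0x06] <- [b4 c4]
D1: mem[0x15..0x17] <- [06 80 8c]
D2: mem[0x14..0x17] <- [dc 1c 43 0d]
D3: mem[0x04..0x06] <- [dc 1c 43]
D4: mem[0x15..0x1c] <- [43 0d e8 4d ca ea ce 43]
query mem[0x0c]=0x4d, mem[0x1b]=0xce, mem[0x04]=0xdc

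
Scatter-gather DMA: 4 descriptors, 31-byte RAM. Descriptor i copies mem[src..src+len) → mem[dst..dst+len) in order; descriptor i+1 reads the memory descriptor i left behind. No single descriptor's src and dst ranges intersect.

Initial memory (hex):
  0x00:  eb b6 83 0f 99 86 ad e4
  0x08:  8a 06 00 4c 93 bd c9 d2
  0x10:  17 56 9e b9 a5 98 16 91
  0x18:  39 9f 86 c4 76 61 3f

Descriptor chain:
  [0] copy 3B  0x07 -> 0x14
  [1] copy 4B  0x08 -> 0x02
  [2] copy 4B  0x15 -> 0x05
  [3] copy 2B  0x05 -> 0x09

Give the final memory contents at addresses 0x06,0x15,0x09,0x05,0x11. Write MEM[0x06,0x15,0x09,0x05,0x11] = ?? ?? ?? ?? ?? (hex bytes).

MEM[0x06,0x15,0x09,0x05,0x11] = 06 8a 8a 8a 56

D0: mem[0x14..0x16] <- [e4 8a 06]
D1: mem[0x02..0x05] <- [8a 06 00 4c]
D2: mem[0x05..0x08] <- [8a 06 91 39]
D3: mem[0x09..0x0a] <- [8a 06]
query mem[0x06]=0x06, mem[0x15]=0x8a, mem[0x09]=0x8a, mem[0x05]=0x8a, mem[0x11]=0x56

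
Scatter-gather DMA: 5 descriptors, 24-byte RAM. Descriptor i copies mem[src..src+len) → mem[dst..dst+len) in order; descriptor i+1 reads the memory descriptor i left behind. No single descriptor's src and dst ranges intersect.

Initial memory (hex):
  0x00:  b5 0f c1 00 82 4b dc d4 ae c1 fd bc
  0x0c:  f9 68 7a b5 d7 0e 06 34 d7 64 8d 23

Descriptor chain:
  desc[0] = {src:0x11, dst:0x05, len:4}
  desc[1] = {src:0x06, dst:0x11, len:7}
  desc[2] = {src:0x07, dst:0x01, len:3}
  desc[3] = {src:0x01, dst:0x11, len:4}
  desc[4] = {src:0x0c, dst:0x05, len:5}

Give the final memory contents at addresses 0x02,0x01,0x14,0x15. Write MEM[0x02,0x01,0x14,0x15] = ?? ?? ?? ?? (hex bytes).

MEM[0x02,0x01,0x14,0x15] = d7 34 82 fd

D0: mem[0x05..0x08] <- [0e 06 34 d7]
D1: mem[0x11..0x17] <- [06 34 d7 c1 fd bc f9]
D2: mem[0x01..0x03] <- [34 d7 c1]
D3: mem[0x11..0x14] <- [34 d7 c1 82]
D4: mem[0x05..0x09] <- [f9 68 7a b5 d7]
query mem[0x02]=0xd7, mem[0x01]=0x34, mem[0x14]=0x82, mem[0x15]=0xfd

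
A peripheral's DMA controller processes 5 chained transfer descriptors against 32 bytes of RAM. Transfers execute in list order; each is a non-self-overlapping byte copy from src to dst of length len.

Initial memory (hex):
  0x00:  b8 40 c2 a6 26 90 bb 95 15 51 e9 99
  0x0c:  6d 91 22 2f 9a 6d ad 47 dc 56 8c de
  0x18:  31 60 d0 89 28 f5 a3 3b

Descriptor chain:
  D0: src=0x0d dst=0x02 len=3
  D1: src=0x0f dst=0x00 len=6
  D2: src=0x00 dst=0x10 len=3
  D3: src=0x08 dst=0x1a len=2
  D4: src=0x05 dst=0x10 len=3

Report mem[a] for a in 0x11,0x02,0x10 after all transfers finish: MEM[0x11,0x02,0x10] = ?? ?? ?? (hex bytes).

MEM[0x11,0x02,0x10] = bb 6d dc

  after D0: wrote 3B at 0x02 = 91222f
  after D1: wrote 6B at 0x00 = 2f9a6dad47dc
  after D2: wrote 3B at 0x10 = 2f9a6d
  after D3: wrote 2B at 0x1a = 1551
  after D4: wrote 3B at 0x10 = dcbb95
query mem[0x11]=0xbb, mem[0x02]=0x6d, mem[0x10]=0xdc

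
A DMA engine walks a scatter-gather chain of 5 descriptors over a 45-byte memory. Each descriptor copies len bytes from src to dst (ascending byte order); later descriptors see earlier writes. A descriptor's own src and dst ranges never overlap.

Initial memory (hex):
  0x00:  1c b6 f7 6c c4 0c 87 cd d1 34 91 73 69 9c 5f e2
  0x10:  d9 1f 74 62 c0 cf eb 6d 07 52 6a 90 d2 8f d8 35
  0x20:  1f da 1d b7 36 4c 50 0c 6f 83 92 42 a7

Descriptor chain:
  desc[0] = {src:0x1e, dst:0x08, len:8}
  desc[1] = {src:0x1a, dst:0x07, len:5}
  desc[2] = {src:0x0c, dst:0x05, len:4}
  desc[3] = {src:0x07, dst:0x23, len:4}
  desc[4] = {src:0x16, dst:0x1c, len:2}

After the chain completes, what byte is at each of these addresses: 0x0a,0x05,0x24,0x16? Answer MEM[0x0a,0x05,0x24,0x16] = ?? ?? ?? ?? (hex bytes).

MEM[0x0a,0x05,0x24,0x16] = 8f 1d 4c eb

#0 dst[0x08+8] := {0xd8,0x35,0x1f,0xda,0x1d,0xb7,0x36,0x4c}
#1 dst[0x07+5] := {0x6a,0x90,0xd2,0x8f,0xd8}
#2 dst[0x05+4] := {0x1d,0xb7,0x36,0x4c}
#3 dst[0x23+4] := {0x36,0x4c,0xd2,0x8f}
#4 dst[0x1c+2] := {0xeb,0x6d}
query mem[0x0a]=0x8f, mem[0x05]=0x1d, mem[0x24]=0x4c, mem[0x16]=0xeb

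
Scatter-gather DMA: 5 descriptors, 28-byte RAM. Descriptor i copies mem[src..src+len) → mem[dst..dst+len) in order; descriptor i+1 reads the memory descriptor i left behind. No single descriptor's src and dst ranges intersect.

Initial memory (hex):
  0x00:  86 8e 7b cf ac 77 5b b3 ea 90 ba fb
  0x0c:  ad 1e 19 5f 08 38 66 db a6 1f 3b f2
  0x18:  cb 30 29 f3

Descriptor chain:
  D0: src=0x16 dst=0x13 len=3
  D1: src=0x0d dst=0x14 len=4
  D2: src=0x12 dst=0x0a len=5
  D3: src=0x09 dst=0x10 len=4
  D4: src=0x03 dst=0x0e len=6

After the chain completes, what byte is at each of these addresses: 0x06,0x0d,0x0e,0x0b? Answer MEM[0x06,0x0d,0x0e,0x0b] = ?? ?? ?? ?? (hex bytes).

MEM[0x06,0x0d,0x0e,0x0b] = 5b 19 cf 3b

[0] 0x16->0x13 len=3 : 3b f2 cb
[1] 0x0d->0x14 len=4 : 1e 19 5f 08
[2] 0x12->0x0a len=5 : 66 3b 1e 19 5f
[3] 0x09->0x10 len=4 : 90 66 3b 1e
[4] 0x03->0x0e len=6 : cf ac 77 5b b3 ea
query mem[0x06]=0x5b, mem[0x0d]=0x19, mem[0x0e]=0xcf, mem[0x0b]=0x3b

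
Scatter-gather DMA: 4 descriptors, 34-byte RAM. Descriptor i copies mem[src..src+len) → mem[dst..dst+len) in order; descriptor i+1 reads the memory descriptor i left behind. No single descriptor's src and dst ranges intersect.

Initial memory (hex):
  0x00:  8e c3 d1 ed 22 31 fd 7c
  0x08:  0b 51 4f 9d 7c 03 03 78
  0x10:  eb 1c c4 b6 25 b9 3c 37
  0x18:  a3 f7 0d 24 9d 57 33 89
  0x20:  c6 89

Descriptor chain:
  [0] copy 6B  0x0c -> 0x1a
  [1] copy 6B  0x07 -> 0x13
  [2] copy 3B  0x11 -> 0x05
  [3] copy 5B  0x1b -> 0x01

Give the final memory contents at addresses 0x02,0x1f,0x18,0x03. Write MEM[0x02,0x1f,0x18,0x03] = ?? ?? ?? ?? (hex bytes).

MEM[0x02,0x1f,0x18,0x03] = 03 1c 7c 78

  after D0: wrote 6B at 0x1a = 7c030378eb1c
  after D1: wrote 6B at 0x13 = 7c0b514f9d7c
  after D2: wrote 3B at 0x05 = 1cc47c
  after D3: wrote 5B at 0x01 = 030378eb1c
query mem[0x02]=0x03, mem[0x1f]=0x1c, mem[0x18]=0x7c, mem[0x03]=0x78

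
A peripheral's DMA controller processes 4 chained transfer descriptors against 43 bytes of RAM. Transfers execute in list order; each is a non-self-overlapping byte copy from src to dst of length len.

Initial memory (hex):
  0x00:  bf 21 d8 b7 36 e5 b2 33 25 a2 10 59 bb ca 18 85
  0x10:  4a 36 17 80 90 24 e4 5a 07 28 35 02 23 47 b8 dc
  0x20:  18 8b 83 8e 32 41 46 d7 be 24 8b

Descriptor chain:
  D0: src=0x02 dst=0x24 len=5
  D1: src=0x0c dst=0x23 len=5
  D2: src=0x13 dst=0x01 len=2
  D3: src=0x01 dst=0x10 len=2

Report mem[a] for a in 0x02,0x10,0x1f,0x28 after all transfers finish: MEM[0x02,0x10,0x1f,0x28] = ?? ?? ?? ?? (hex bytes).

[0] 0x02->0x24 len=5 : d8 b7 36 e5 b2
[1] 0x0c->0x23 len=5 : bb ca 18 85 4a
[2] 0x13->0x01 len=2 : 80 90
[3] 0x01->0x10 len=2 : 80 90
query mem[0x02]=0x90, mem[0x10]=0x80, mem[0x1f]=0xdc, mem[0x28]=0xb2

MEM[0x02,0x10,0x1f,0x28] = 90 80 dc b2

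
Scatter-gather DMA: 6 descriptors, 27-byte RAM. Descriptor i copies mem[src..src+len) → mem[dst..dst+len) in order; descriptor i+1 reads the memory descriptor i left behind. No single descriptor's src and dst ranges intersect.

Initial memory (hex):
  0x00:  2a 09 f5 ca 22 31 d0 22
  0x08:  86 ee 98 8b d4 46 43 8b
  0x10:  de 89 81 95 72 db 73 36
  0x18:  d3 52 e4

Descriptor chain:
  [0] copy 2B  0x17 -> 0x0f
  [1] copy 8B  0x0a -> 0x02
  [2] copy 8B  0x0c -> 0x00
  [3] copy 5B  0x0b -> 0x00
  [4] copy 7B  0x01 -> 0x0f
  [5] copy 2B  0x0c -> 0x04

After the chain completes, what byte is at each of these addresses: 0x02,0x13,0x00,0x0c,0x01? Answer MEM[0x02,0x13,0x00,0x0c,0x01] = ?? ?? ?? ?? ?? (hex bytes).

#0 dst[0x0f+2] := {0x36,0xd3}
#1 dst[0x02+8] := {0x98,0x8b,0xd4,0x46,0x43,0x36,0xd3,0x89}
#2 dst[0x00+8] := {0xd4,0x46,0x43,0x36,0xd3,0x89,0x81,0x95}
#3 dst[0x00+5] := {0x8b,0xd4,0x46,0x43,0x36}
#4 dst[0x0f+7] := {0xd4,0x46,0x43,0x36,0x89,0x81,0x95}
#5 dst[0x04+2] := {0xd4,0x46}
query mem[0x02]=0x46, mem[0x13]=0x89, mem[0x00]=0x8b, mem[0x0c]=0xd4, mem[0x01]=0xd4

MEM[0x02,0x13,0x00,0x0c,0x01] = 46 89 8b d4 d4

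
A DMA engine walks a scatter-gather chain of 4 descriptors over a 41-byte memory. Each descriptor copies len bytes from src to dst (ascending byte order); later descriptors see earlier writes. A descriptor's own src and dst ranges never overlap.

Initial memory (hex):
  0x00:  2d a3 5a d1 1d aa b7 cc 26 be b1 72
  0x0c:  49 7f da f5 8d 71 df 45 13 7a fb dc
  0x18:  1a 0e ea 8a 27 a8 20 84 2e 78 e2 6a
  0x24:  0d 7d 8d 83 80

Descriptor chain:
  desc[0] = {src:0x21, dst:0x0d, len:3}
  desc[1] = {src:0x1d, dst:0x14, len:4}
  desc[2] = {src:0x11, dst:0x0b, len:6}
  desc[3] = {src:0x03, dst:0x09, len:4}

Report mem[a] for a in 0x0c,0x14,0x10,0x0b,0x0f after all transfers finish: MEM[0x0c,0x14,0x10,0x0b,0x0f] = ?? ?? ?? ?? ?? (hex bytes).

MEM[0x0c,0x14,0x10,0x0b,0x0f] = b7 a8 84 aa 20

  after D0: wrote 3B at 0x0d = 78e26a
  after D1: wrote 4B at 0x14 = a820842e
  after D2: wrote 6B at 0x0b = 71df45a82084
  after D3: wrote 4B at 0x09 = d11daab7
query mem[0x0c]=0xb7, mem[0x14]=0xa8, mem[0x10]=0x84, mem[0x0b]=0xaa, mem[0x0f]=0x20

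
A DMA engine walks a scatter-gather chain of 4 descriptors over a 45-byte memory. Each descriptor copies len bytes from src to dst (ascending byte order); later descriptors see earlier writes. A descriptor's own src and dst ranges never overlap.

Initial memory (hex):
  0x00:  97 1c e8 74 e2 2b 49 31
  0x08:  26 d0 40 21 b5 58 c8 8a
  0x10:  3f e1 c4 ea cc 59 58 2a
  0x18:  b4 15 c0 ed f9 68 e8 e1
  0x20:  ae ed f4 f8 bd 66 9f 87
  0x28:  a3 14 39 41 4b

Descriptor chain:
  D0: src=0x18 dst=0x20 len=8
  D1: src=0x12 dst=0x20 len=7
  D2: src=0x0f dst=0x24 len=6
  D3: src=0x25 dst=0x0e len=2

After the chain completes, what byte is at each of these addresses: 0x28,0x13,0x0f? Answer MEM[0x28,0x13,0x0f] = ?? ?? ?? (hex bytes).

MEM[0x28,0x13,0x0f] = ea ea e1

  after D0: wrote 8B at 0x20 = b415c0edf968e8e1
  after D1: wrote 7B at 0x20 = c4eacc59582ab4
  after D2: wrote 6B at 0x24 = 8a3fe1c4eacc
  after D3: wrote 2B at 0x0e = 3fe1
query mem[0x28]=0xea, mem[0x13]=0xea, mem[0x0f]=0xe1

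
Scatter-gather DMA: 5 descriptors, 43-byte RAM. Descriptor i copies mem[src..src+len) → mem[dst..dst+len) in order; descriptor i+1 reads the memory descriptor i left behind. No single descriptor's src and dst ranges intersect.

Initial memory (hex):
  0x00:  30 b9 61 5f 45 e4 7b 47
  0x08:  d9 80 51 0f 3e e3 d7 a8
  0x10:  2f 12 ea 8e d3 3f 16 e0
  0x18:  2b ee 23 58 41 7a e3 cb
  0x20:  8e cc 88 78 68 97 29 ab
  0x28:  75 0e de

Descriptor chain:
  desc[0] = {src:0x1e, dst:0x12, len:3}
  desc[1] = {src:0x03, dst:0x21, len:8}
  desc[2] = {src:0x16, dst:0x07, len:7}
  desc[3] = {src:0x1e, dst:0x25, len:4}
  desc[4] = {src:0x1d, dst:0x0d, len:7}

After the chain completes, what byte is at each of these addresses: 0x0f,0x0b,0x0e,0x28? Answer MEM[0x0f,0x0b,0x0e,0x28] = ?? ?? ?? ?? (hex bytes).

MEM[0x0f,0x0b,0x0e,0x28] = cb 23 e3 5f

#0 dst[0x12+3] := {0xe3,0xcb,0x8e}
#1 dst[0x21+8] := {0x5f,0x45,0xe4,0x7b,0x47,0xd9,0x80,0x51}
#2 dst[0x07+7] := {0x16,0xe0,0x2b,0xee,0x23,0x58,0x41}
#3 dst[0x25+4] := {0xe3,0xcb,0x8e,0x5f}
#4 dst[0x0d+7] := {0x7a,0xe3,0xcb,0x8e,0x5f,0x45,0xe4}
query mem[0x0f]=0xcb, mem[0x0b]=0x23, mem[0x0e]=0xe3, mem[0x28]=0x5f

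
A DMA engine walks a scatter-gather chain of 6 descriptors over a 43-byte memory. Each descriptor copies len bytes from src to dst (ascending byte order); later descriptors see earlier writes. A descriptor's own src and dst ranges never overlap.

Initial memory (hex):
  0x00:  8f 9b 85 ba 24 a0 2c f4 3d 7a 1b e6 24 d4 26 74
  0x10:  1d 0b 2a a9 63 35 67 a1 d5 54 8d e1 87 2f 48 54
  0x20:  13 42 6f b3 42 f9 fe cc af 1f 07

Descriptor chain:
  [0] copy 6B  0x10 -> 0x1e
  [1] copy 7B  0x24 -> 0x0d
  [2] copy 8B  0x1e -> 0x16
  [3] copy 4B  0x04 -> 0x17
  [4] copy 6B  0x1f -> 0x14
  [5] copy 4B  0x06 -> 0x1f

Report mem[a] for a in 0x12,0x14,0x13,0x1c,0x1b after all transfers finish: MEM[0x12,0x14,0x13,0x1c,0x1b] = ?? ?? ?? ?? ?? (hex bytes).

MEM[0x12,0x14,0x13,0x1c,0x1b] = 1f 0b 07 42 35

  after D0: wrote 6B at 0x1e = 1d0b2aa96335
  after D1: wrote 7B at 0x0d = 42f9feccaf1f07
  after D2: wrote 8B at 0x16 = 1d0b2aa9633542f9
  after D3: wrote 4B at 0x17 = 24a02cf4
  after D4: wrote 6B at 0x14 = 0b2aa9633542
  after D5: wrote 4B at 0x1f = 2cf43d7a
query mem[0x12]=0x1f, mem[0x14]=0x0b, mem[0x13]=0x07, mem[0x1c]=0x42, mem[0x1b]=0x35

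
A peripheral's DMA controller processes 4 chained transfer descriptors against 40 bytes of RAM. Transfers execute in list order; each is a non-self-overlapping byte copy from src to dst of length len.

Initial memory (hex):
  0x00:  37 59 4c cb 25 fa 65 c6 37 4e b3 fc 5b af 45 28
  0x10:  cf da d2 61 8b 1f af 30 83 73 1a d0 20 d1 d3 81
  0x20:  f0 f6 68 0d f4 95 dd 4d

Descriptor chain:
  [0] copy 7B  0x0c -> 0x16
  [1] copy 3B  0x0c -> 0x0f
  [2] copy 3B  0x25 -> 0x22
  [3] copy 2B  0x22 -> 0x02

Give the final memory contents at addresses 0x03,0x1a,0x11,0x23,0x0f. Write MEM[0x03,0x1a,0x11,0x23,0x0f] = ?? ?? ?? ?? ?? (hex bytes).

MEM[0x03,0x1a,0x11,0x23,0x0f] = dd cf 45 dd 5b

[0] 0x0c->0x16 len=7 : 5b af 45 28 cf da d2
[1] 0x0c->0x0f len=3 : 5b af 45
[2] 0x25->0x22 len=3 : 95 dd 4d
[3] 0x22->0x02 len=2 : 95 dd
query mem[0x03]=0xdd, mem[0x1a]=0xcf, mem[0x11]=0x45, mem[0x23]=0xdd, mem[0x0f]=0x5b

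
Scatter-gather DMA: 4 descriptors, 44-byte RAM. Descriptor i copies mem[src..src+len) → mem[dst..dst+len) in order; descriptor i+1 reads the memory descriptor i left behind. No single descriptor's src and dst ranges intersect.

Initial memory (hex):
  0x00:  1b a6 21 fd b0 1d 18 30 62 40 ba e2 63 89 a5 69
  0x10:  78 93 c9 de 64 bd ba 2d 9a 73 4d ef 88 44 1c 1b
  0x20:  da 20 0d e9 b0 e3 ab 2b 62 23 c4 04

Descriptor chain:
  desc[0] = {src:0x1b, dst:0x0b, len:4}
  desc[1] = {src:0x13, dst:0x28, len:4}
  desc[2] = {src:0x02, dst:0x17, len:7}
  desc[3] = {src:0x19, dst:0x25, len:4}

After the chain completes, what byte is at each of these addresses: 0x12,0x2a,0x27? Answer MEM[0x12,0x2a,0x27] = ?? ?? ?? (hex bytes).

MEM[0x12,0x2a,0x27] = c9 bd 18

D0: mem[0x0b..0x0e] <- [ef 88 44 1c]
D1: mem[0x28..0x2b] <- [de 64 bd ba]
D2: mem[0x17..0x1d] <- [21 fd b0 1d 18 30 62]
D3: mem[0x25..0x28] <- [b0 1d 18 30]
query mem[0x12]=0xc9, mem[0x2a]=0xbd, mem[0x27]=0x18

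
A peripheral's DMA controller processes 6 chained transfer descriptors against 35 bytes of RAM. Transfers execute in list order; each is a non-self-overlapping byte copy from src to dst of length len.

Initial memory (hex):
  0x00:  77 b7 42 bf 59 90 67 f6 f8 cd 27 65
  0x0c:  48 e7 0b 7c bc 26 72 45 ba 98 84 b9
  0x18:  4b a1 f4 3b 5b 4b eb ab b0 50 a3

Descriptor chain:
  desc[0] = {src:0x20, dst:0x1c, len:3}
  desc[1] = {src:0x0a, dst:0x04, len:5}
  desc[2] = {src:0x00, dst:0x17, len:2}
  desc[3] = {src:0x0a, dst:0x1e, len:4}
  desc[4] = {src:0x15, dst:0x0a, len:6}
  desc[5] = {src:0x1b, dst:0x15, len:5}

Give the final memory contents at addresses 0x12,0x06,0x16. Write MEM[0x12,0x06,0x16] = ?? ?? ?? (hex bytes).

#0 dst[0x1c+3] := {0xb0,0x50,0xa3}
#1 dst[0x04+5] := {0x27,0x65,0x48,0xe7,0x0b}
#2 dst[0x17+2] := {0x77,0xb7}
#3 dst[0x1e+4] := {0x27,0x65,0x48,0xe7}
#4 dst[0x0a+6] := {0x98,0x84,0x77,0xb7,0xa1,0xf4}
#5 dst[0x15+5] := {0x3b,0xb0,0x50,0x27,0x65}
query mem[0x12]=0x72, mem[0x06]=0x48, mem[0x16]=0xb0

MEM[0x12,0x06,0x16] = 72 48 b0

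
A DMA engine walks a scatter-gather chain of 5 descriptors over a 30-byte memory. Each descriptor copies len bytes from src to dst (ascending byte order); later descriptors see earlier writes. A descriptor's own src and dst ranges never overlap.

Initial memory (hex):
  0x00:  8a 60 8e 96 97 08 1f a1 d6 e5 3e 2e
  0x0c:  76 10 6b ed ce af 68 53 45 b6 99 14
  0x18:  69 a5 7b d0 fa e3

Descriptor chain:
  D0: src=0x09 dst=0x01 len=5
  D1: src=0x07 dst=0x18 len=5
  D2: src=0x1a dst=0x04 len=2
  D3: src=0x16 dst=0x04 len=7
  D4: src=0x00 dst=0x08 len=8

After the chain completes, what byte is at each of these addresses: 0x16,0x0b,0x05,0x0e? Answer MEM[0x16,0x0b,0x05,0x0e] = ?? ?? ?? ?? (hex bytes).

[0] 0x09->0x01 len=5 : e5 3e 2e 76 10
[1] 0x07->0x18 len=5 : a1 d6 e5 3e 2e
[2] 0x1a->0x04 len=2 : e5 3e
[3] 0x16->0x04 len=7 : 99 14 a1 d6 e5 3e 2e
[4] 0x00->0x08 len=8 : 8a e5 3e 2e 99 14 a1 d6
query mem[0x16]=0x99, mem[0x0b]=0x2e, mem[0x05]=0x14, mem[0x0e]=0xa1

MEM[0x16,0x0b,0x05,0x0e] = 99 2e 14 a1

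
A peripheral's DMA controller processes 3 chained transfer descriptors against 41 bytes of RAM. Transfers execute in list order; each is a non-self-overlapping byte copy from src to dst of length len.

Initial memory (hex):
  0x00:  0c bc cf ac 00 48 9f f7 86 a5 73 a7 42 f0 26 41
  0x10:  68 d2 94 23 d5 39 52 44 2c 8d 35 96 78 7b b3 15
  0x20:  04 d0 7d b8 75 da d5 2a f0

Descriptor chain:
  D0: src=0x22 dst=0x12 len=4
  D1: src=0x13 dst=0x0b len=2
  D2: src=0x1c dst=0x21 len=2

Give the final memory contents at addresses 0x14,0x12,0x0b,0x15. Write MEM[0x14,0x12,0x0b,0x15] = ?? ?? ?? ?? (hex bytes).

MEM[0x14,0x12,0x0b,0x15] = 75 7d b8 da

  after D0: wrote 4B at 0x12 = 7db875da
  after D1: wrote 2B at 0x0b = b875
  after D2: wrote 2B at 0x21 = 787b
query mem[0x14]=0x75, mem[0x12]=0x7d, mem[0x0b]=0xb8, mem[0x15]=0xda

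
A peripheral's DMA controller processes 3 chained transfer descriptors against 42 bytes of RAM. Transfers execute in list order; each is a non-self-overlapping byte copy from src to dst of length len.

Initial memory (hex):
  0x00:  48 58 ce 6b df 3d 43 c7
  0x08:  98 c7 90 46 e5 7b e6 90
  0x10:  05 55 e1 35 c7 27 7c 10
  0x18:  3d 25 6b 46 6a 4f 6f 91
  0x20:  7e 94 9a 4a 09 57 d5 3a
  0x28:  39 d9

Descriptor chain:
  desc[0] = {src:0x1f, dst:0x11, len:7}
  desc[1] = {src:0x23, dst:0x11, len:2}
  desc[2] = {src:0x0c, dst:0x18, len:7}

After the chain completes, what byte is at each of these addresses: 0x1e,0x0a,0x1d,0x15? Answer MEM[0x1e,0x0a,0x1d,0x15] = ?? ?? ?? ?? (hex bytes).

MEM[0x1e,0x0a,0x1d,0x15] = 09 90 4a 4a

#0 dst[0x11+7] := {0x91,0x7e,0x94,0x9a,0x4a,0x09,0x57}
#1 dst[0x11+2] := {0x4a,0x09}
#2 dst[0x18+7] := {0xe5,0x7b,0xe6,0x90,0x05,0x4a,0x09}
query mem[0x1e]=0x09, mem[0x0a]=0x90, mem[0x1d]=0x4a, mem[0x15]=0x4a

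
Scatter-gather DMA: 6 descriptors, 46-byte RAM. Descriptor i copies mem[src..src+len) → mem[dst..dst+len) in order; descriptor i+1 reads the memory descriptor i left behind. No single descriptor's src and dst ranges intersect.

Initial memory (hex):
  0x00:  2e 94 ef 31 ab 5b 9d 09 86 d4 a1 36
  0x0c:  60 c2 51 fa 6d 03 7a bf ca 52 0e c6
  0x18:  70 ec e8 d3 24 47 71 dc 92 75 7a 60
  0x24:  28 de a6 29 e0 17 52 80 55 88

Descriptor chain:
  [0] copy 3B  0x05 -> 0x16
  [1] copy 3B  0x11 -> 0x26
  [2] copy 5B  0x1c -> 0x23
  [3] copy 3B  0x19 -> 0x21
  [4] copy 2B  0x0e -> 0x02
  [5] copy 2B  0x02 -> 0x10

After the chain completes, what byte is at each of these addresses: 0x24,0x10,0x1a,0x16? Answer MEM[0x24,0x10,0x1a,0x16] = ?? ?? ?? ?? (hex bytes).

MEM[0x24,0x10,0x1a,0x16] = 47 51 e8 5b

D0: mem[0x16..0x18] <- [5b 9d 09]
D1: mem[0x26..0x28] <- [03 7a bf]
D2: mem[0x23..0x27] <- [24 47 71 dc 92]
D3: mem[0x21..0x23] <- [ec e8 d3]
D4: mem[0x02..0x03] <- [51 fa]
D5: mem[0x10..0x11] <- [51 fa]
query mem[0x24]=0x47, mem[0x10]=0x51, mem[0x1a]=0xe8, mem[0x16]=0x5b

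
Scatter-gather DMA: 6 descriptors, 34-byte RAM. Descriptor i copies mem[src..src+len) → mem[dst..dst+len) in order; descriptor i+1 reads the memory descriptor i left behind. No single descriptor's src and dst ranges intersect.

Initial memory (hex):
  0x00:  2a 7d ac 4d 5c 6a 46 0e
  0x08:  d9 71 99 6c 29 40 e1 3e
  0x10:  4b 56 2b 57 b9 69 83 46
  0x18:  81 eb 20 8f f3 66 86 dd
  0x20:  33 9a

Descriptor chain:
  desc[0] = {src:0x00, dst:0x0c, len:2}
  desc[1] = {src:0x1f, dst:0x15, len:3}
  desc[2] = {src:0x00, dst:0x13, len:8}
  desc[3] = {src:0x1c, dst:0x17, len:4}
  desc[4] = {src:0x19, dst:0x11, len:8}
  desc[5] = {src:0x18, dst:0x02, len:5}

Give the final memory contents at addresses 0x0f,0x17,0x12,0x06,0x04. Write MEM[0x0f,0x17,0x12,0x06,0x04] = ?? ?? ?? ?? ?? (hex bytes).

[0] 0x00->0x0c len=2 : 2a 7d
[1] 0x1f->0x15 len=3 : dd 33 9a
[2] 0x00->0x13 len=8 : 2a 7d ac 4d 5c 6a 46 0e
[3] 0x1c->0x17 len=4 : f3 66 86 dd
[4] 0x19->0x11 len=8 : 86 dd 8f f3 66 86 dd 33
[5] 0x18->0x02 len=5 : 33 86 dd 8f f3
query mem[0x0f]=0x3e, mem[0x17]=0xdd, mem[0x12]=0xdd, mem[0x06]=0xf3, mem[0x04]=0xdd

MEM[0x0f,0x17,0x12,0x06,0x04] = 3e dd dd f3 dd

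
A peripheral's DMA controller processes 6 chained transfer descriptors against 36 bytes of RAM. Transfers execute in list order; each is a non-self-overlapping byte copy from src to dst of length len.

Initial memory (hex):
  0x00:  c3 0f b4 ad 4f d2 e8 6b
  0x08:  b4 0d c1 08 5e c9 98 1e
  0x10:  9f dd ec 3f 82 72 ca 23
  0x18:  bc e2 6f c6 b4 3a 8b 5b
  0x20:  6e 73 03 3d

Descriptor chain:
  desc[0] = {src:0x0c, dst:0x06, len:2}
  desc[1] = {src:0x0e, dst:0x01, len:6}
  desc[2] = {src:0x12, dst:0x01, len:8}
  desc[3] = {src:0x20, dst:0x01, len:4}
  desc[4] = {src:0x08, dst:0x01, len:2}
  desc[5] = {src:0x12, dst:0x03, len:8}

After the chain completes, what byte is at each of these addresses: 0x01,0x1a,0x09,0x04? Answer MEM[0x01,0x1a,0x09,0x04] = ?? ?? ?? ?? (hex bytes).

MEM[0x01,0x1a,0x09,0x04] = e2 6f bc 3f

#0 dst[0x06+2] := {0x5e,0xc9}
#1 dst[0x01+6] := {0x98,0x1e,0x9f,0xdd,0xec,0x3f}
#2 dst[0x01+8] := {0xec,0x3f,0x82,0x72,0xca,0x23,0xbc,0xe2}
#3 dst[0x01+4] := {0x6e,0x73,0x03,0x3d}
#4 dst[0x01+2] := {0xe2,0x0d}
#5 dst[0x03+8] := {0xec,0x3f,0x82,0x72,0xca,0x23,0xbc,0xe2}
query mem[0x01]=0xe2, mem[0x1a]=0x6f, mem[0x09]=0xbc, mem[0x04]=0x3f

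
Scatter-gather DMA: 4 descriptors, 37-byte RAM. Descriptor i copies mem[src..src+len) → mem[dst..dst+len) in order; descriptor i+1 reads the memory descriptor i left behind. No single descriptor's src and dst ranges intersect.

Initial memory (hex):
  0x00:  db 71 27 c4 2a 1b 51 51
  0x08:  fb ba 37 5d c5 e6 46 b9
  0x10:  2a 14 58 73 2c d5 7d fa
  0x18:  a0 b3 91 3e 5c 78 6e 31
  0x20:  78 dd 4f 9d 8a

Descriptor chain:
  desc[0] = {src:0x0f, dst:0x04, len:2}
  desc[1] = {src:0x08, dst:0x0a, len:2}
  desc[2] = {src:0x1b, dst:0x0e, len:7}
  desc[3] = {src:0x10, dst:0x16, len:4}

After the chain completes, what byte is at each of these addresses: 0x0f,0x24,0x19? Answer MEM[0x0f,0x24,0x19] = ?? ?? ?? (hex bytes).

MEM[0x0f,0x24,0x19] = 5c 8a 78

D0: mem[0x04..0x05] <- [b9 2a]
D1: mem[0x0a..0x0b] <- [fb ba]
D2: mem[0x0e..0x14] <- [3e 5c 78 6e 31 78 dd]
D3: mem[0x16..0x19] <- [78 6e 31 78]
query mem[0x0f]=0x5c, mem[0x24]=0x8a, mem[0x19]=0x78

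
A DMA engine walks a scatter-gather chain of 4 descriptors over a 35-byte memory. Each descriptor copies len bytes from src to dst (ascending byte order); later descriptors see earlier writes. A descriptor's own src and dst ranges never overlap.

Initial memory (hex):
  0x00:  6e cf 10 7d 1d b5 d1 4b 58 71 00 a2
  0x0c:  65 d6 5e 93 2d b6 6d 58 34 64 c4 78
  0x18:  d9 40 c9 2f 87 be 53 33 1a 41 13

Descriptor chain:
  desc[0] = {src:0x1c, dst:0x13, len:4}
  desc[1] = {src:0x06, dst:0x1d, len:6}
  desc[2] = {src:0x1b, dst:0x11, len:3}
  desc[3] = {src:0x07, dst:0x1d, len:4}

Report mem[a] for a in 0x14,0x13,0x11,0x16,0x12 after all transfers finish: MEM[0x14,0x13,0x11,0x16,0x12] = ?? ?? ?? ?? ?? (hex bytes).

  after D0: wrote 4B at 0x13 = 87be5333
  after D1: wrote 6B at 0x1d = d14b587100a2
  after D2: wrote 3B at 0x11 = 2f87d1
  after D3: wrote 4B at 0x1d = 4b587100
query mem[0x14]=0xbe, mem[0x13]=0xd1, mem[0x11]=0x2f, mem[0x16]=0x33, mem[0x12]=0x87

MEM[0x14,0x13,0x11,0x16,0x12] = be d1 2f 33 87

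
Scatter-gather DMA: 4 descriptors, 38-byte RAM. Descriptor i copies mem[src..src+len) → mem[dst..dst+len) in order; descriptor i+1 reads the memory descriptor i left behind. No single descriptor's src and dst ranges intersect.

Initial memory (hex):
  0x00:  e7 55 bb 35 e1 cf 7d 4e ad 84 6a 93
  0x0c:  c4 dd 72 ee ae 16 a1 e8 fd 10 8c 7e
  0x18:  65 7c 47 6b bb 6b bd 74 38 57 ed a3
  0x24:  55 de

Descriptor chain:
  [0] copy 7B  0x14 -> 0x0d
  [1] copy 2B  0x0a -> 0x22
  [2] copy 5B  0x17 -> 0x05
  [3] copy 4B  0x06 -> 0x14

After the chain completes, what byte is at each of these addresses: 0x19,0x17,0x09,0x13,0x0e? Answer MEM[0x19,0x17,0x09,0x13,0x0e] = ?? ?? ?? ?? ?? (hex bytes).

[0] 0x14->0x0d len=7 : fd 10 8c 7e 65 7c 47
[1] 0x0a->0x22 len=2 : 6a 93
[2] 0x17->0x05 len=5 : 7e 65 7c 47 6b
[3] 0x06->0x14 len=4 : 65 7c 47 6b
query mem[0x19]=0x7c, mem[0x17]=0x6b, mem[0x09]=0x6b, mem[0x13]=0x47, mem[0x0e]=0x10

MEM[0x19,0x17,0x09,0x13,0x0e] = 7c 6b 6b 47 10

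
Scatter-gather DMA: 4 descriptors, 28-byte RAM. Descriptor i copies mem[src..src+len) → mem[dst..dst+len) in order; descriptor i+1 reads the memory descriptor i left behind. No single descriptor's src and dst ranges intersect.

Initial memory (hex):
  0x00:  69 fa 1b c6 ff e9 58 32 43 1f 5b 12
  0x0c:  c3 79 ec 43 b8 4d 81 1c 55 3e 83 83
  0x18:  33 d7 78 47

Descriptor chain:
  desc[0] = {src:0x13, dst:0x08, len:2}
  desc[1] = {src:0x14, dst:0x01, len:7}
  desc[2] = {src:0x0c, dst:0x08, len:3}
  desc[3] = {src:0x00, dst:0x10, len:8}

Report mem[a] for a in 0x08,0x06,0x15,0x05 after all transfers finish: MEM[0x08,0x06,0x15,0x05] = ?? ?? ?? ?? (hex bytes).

MEM[0x08,0x06,0x15,0x05] = c3 d7 33 33

#0 dst[0x08+2] := {0x1c,0x55}
#1 dst[0x01+7] := {0x55,0x3e,0x83,0x83,0x33,0xd7,0x78}
#2 dst[0x08+3] := {0xc3,0x79,0xec}
#3 dst[0x10+8] := {0x69,0x55,0x3e,0x83,0x83,0x33,0xd7,0x78}
query mem[0x08]=0xc3, mem[0x06]=0xd7, mem[0x15]=0x33, mem[0x05]=0x33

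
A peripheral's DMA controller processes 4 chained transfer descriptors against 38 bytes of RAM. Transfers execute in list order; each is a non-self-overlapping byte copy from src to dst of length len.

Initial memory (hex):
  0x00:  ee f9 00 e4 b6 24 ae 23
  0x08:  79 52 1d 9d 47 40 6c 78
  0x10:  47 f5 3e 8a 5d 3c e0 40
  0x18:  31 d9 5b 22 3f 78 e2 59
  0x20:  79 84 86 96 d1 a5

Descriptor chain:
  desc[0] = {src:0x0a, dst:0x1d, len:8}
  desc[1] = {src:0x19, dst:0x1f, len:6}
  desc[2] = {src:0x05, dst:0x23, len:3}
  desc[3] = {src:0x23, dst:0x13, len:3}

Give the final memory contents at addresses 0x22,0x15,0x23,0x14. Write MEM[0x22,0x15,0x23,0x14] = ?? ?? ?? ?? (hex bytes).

MEM[0x22,0x15,0x23,0x14] = 3f 23 24 ae

#0 dst[0x1d+8] := {0x1d,0x9d,0x47,0x40,0x6c,0x78,0x47,0xf5}
#1 dst[0x1f+6] := {0xd9,0x5b,0x22,0x3f,0x1d,0x9d}
#2 dst[0x23+3] := {0x24,0xae,0x23}
#3 dst[0x13+3] := {0x24,0xae,0x23}
query mem[0x22]=0x3f, mem[0x15]=0x23, mem[0x23]=0x24, mem[0x14]=0xae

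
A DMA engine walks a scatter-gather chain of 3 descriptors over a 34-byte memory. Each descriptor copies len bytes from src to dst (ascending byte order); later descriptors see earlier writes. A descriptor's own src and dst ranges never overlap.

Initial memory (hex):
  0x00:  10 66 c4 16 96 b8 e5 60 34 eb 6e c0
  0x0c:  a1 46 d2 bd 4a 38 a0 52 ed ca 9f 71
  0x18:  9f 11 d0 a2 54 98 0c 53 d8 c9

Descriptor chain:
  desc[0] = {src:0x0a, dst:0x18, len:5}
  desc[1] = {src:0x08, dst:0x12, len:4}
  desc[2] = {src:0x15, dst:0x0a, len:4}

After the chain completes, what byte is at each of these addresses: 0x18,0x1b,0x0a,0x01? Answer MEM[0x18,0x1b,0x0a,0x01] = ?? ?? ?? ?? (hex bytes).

MEM[0x18,0x1b,0x0a,0x01] = 6e 46 c0 66

D0: mem[0x18..0x1c] <- [6e c0 a1 46 d2]
D1: mem[0x12..0x15] <- [34 eb 6e c0]
D2: mem[0x0a..0x0d] <- [c0 9f 71 6e]
query mem[0x18]=0x6e, mem[0x1b]=0x46, mem[0x0a]=0xc0, mem[0x01]=0x66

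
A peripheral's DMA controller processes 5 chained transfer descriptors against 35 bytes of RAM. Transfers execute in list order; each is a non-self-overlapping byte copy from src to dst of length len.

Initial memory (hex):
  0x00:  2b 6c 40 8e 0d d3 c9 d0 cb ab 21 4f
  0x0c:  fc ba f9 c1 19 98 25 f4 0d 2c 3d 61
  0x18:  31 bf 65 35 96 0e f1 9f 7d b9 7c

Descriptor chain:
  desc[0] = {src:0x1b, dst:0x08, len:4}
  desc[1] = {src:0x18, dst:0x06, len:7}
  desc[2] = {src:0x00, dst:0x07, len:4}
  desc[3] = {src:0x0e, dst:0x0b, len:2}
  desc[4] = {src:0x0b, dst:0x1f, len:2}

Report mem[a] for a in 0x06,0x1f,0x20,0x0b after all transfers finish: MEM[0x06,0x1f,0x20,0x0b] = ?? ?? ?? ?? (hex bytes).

MEM[0x06,0x1f,0x20,0x0b] = 31 f9 c1 f9

[0] 0x1b->0x08 len=4 : 35 96 0e f1
[1] 0x18->0x06 len=7 : 31 bf 65 35 96 0e f1
[2] 0x00->0x07 len=4 : 2b 6c 40 8e
[3] 0x0e->0x0b len=2 : f9 c1
[4] 0x0b->0x1f len=2 : f9 c1
query mem[0x06]=0x31, mem[0x1f]=0xf9, mem[0x20]=0xc1, mem[0x0b]=0xf9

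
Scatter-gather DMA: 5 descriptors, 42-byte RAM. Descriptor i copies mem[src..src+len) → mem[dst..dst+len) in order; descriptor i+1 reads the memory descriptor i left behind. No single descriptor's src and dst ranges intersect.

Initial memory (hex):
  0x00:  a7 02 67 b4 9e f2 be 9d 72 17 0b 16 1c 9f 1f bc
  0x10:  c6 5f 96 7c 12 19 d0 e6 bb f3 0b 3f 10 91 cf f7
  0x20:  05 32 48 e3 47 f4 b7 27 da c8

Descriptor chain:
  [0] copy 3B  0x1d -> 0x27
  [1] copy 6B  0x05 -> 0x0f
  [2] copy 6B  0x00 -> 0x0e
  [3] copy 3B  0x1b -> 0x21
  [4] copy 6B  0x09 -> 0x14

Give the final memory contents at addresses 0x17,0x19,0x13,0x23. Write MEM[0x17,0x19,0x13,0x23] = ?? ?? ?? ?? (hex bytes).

  after D0: wrote 3B at 0x27 = 91cff7
  after D1: wrote 6B at 0x0f = f2be9d72170b
  after D2: wrote 6B at 0x0e = a70267b49ef2
  after D3: wrote 3B at 0x21 = 3f1091
  after D4: wrote 6B at 0x14 = 170b161c9fa7
query mem[0x17]=0x1c, mem[0x19]=0xa7, mem[0x13]=0xf2, mem[0x23]=0x91

MEM[0x17,0x19,0x13,0x23] = 1c a7 f2 91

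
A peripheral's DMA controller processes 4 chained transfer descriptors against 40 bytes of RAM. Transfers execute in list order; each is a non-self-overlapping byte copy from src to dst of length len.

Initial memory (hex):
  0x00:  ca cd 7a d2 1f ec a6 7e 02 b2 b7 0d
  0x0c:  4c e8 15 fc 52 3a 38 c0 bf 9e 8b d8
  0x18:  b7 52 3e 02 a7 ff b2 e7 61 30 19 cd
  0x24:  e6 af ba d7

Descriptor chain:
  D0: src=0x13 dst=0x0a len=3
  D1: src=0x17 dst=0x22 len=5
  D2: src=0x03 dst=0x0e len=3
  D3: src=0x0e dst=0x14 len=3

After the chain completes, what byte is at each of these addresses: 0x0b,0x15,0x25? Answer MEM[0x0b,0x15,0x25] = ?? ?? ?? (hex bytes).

  after D0: wrote 3B at 0x0a = c0bf9e
  after D1: wrote 5B at 0x22 = d8b7523e02
  after D2: wrote 3B at 0x0e = d21fec
  after D3: wrote 3B at 0x14 = d21fec
query mem[0x0b]=0xbf, mem[0x15]=0x1f, mem[0x25]=0x3e

MEM[0x0b,0x15,0x25] = bf 1f 3e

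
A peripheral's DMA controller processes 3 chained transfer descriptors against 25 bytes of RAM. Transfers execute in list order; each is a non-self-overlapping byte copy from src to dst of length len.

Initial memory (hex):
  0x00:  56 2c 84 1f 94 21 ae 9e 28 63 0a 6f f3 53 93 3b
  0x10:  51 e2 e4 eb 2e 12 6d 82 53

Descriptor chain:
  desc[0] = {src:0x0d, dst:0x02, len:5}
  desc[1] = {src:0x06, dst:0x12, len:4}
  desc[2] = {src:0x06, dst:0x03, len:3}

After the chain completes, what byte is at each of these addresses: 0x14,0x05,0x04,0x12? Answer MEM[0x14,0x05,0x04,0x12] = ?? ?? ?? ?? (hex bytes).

MEM[0x14,0x05,0x04,0x12] = 28 28 9e e2

#0 dst[0x02+5] := {0x53,0x93,0x3b,0x51,0xe2}
#1 dst[0x12+4] := {0xe2,0x9e,0x28,0x63}
#2 dst[0x03+3] := {0xe2,0x9e,0x28}
query mem[0x14]=0x28, mem[0x05]=0x28, mem[0x04]=0x9e, mem[0x12]=0xe2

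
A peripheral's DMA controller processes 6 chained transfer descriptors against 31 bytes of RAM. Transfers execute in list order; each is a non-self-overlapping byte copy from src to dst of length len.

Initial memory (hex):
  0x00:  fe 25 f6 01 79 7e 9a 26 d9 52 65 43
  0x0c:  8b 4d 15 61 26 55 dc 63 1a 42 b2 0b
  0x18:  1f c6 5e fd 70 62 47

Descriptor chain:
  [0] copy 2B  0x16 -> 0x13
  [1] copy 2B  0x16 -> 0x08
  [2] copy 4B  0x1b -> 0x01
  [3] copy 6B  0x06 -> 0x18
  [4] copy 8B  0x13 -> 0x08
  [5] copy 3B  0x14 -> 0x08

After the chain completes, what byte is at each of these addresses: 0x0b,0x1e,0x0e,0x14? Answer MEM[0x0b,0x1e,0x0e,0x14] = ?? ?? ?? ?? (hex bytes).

MEM[0x0b,0x1e,0x0e,0x14] = b2 47 26 0b

#0 dst[0x13+2] := {0xb2,0x0b}
#1 dst[0x08+2] := {0xb2,0x0b}
#2 dst[0x01+4] := {0xfd,0x70,0x62,0x47}
#3 dst[0x18+6] := {0x9a,0x26,0xb2,0x0b,0x65,0x43}
#4 dst[0x08+8] := {0xb2,0x0b,0x42,0xb2,0x0b,0x9a,0x26,0xb2}
#5 dst[0x08+3] := {0x0b,0x42,0xb2}
query mem[0x0b]=0xb2, mem[0x1e]=0x47, mem[0x0e]=0x26, mem[0x14]=0x0b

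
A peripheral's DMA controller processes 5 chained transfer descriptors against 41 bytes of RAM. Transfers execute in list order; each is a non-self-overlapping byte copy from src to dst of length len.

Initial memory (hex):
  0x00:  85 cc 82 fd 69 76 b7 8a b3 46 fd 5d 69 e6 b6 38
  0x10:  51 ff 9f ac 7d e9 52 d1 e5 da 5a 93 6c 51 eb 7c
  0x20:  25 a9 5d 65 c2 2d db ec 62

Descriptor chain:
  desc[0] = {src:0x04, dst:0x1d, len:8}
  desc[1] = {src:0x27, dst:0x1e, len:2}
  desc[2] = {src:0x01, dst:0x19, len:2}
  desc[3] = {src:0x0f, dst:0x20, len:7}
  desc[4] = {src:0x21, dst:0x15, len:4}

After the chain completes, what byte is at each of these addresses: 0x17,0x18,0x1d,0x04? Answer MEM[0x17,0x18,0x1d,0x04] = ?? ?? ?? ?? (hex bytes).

D0: mem[0x1d..0x24] <- [69 76 b7 8a b3 46 fd 5d]
D1: mem[0x1e..0x1f] <- [ec 62]
D2: mem[0x19..0x1a] <- [cc 82]
D3: mem[0x20..0x26] <- [38 51 ff 9f ac 7d e9]
D4: mem[0x15..0x18] <- [51 ff 9f ac]
query mem[0x17]=0x9f, mem[0x18]=0xac, mem[0x1d]=0x69, mem[0x04]=0x69

MEM[0x17,0x18,0x1d,0x04] = 9f ac 69 69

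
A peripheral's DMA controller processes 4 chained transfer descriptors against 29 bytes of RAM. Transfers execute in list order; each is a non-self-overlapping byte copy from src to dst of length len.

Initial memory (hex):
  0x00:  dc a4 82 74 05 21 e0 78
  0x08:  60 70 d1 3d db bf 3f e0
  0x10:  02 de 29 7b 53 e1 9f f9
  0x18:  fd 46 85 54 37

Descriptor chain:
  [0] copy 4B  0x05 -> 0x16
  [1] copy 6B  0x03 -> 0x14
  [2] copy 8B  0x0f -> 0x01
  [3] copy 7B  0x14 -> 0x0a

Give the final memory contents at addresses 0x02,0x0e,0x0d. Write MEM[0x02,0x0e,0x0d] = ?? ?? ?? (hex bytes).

MEM[0x02,0x0e,0x0d] = 02 78 e0

  after D0: wrote 4B at 0x16 = 21e07860
  after D1: wrote 6B at 0x14 = 740521e07860
  after D2: wrote 8B at 0x01 = e002de297b740521
  after D3: wrote 7B at 0x0a = 740521e0786085
query mem[0x02]=0x02, mem[0x0e]=0x78, mem[0x0d]=0xe0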